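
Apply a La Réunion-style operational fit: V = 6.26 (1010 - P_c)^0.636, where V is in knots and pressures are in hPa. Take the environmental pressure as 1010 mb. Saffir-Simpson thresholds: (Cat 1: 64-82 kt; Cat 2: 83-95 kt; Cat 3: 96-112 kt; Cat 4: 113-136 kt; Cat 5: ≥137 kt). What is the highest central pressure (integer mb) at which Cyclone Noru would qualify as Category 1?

971 mb

Category 1 begins at V = 64 kt.
Required ΔP = (64/6.26)^(1/0.636) = 10.224^1.572 ≈ 38.67 mb.
P_c ≤ 1010 − 38.67 = 971.33, so the highest integer P_c is 971 mb.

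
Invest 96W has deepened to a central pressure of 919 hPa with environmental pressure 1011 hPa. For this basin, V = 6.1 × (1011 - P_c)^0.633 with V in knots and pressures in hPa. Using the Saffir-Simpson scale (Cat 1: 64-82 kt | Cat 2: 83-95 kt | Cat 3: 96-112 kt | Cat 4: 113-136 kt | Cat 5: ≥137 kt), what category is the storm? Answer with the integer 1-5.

ΔP = 1011 − 919 = 92 hPa.
V ≈ 6.1 × 92^0.633 = 6.1 × 17.50 ≈ 107 kt.
107 kt falls in the Category 3 band.

3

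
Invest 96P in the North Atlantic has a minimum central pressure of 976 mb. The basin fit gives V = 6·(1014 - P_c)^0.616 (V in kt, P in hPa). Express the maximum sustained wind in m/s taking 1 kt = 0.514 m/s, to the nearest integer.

ΔP = 1014 − 976 = 38 mb.
V ≈ 6 × 38^0.616 = 6 × 9.400 ≈ 56.402 kt.
56.402 × 0.514 ≈ 28.99 m/s → 29 m/s.

29 m/s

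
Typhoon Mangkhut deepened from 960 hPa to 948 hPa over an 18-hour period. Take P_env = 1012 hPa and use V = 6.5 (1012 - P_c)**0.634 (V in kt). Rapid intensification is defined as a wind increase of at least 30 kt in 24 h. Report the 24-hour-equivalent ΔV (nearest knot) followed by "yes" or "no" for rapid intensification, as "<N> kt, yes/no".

15 kt, no

V₁: ΔP = 52, V ≈ 6.5 × 52^0.634 ≈ 79.59 kt.
V₂: ΔP = 64, V ≈ 6.5 × 64^0.634 ≈ 90.79 kt.
ΔV over 18 h = 11.20 kt → 24 h equivalent = 11.20 × 24/18 ≈ 14.93 kt.
15 kt < 30 kt ⇒ not rapid intensification.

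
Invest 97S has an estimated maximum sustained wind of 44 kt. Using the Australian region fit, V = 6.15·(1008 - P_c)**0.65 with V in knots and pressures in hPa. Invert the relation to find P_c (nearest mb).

ΔP = (V / 6.15)^(1/0.65) = (44/6.15)^1.538.
44/6.15 = 7.154; 7.154^1.538 ≈ 20.64 mb.
P_c = 1008 − 20.64 = 987.36 ≈ 987 mb.

987 mb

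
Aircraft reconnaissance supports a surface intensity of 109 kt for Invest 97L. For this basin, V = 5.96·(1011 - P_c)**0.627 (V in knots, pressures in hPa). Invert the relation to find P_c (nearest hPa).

908 hPa

ΔP = (V / 5.96)^(1/0.627) = (109/5.96)^1.595.
109/5.96 = 18.289; 18.289^1.595 ≈ 103.05 hPa.
P_c = 1011 − 103.05 = 907.95 ≈ 908 hPa.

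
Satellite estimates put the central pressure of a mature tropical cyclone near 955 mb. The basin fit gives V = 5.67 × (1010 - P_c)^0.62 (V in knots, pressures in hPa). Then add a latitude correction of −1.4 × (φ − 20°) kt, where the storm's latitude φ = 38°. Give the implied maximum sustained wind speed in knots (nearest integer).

43 kt

ΔP = 1010 − 955 = 55 mb.
55^0.62 ≈ 11.996.
V ≈ 5.67 × 11.996 ≈ 68.0 kt.
Latitude correction: −1.4 × (38 − 20) = -25.2 kt.
Corrected V ≈ 42.8 kt → 43 kt.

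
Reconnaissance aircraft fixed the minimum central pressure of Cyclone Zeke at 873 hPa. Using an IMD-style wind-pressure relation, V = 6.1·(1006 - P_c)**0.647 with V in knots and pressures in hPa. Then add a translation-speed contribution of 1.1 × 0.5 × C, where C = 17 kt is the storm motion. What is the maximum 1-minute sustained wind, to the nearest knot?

154 kt

ΔP = 1006 − 873 = 133 hPa.
133^0.647 ≈ 23.666.
V ≈ 6.1 × 23.666 ≈ 144.4 kt.
Translation term: 1.1 × 0.5 × 17 = 9.35 kt.
Corrected V ≈ 153.75 kt → 154 kt.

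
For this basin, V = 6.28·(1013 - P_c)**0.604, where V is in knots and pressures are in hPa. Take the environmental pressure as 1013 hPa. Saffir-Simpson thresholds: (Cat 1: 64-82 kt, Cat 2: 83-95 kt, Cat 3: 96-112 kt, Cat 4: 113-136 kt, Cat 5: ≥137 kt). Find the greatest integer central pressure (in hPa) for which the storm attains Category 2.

941 hPa

Category 2 begins at V = 83 kt.
Required ΔP = (83/6.28)^(1/0.604) = 13.217^1.656 ≈ 71.81 hPa.
P_c ≤ 1013 − 71.81 = 941.19, so the highest integer P_c is 941 hPa.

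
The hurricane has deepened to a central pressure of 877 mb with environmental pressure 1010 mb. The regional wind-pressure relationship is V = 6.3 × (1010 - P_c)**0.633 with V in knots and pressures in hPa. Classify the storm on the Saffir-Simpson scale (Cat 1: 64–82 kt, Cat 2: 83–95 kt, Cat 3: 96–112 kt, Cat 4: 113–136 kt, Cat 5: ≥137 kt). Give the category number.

ΔP = 1010 − 877 = 133 mb.
V ≈ 6.3 × 133^0.633 = 6.3 × 22.10 ≈ 139 kt.
139 kt falls in the Category 5 band.

5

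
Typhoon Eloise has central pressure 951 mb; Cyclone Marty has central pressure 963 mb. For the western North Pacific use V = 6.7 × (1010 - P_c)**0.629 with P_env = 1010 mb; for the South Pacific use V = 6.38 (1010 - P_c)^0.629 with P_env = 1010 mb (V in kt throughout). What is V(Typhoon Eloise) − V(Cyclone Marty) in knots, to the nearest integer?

15 kt

Typhoon Eloise: ΔP = 59; V ≈ 6.7 × 59^0.629 ≈ 87.08 kt.
Cyclone Marty: ΔP = 47; V ≈ 6.38 × 47^0.629 ≈ 71.87 kt.
Difference ≈ 87.08 − 71.87 = 15.21 → 15 kt.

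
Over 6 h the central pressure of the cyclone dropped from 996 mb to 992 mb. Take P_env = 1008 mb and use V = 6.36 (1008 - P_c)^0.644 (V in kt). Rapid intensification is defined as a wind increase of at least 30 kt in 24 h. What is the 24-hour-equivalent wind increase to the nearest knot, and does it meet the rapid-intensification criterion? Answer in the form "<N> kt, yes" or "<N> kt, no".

26 kt, no

V₁: ΔP = 12, V ≈ 6.36 × 12^0.644 ≈ 31.51 kt.
V₂: ΔP = 16, V ≈ 6.36 × 16^0.644 ≈ 37.92 kt.
ΔV over 6 h = 6.41 kt → 24 h equivalent = 6.41 × 24/6 ≈ 25.64 kt.
26 kt < 30 kt ⇒ not rapid intensification.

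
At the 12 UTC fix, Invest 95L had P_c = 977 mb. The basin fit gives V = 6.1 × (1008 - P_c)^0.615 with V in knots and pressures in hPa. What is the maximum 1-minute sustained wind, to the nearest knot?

50 kt

ΔP = 1008 − 977 = 31 mb.
31^0.615 ≈ 8.264.
V ≈ 6.1 × 8.264 ≈ 50.4 kt.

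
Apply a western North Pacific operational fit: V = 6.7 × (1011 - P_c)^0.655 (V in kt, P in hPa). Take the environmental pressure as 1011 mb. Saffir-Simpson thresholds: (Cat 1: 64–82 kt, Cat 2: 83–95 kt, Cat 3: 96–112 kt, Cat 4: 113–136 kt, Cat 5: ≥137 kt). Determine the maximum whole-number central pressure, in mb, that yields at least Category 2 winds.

964 mb

Category 2 begins at V = 83 kt.
Required ΔP = (83/6.7)^(1/0.655) = 12.388^1.527 ≈ 46.63 mb.
P_c ≤ 1011 − 46.63 = 964.37, so the highest integer P_c is 964 mb.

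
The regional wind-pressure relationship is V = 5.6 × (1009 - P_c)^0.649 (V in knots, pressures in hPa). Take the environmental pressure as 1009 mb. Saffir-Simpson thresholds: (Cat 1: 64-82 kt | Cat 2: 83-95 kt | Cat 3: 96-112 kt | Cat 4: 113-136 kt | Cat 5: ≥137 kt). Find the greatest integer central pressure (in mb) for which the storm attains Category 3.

Category 3 begins at V = 96 kt.
Required ΔP = (96/5.6)^(1/0.649) = 17.143^1.541 ≈ 79.71 mb.
P_c ≤ 1009 − 79.71 = 929.29, so the highest integer P_c is 929 mb.

929 mb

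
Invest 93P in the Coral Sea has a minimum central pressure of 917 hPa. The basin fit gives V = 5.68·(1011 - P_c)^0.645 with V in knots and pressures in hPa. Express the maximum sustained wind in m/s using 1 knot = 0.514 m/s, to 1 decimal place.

ΔP = 1011 − 917 = 94 hPa.
V ≈ 5.68 × 94^0.645 = 5.68 × 18.736 ≈ 106.418 kt.
106.418 × 0.514 ≈ 54.70 m/s → 54.7 m/s.

54.7 m/s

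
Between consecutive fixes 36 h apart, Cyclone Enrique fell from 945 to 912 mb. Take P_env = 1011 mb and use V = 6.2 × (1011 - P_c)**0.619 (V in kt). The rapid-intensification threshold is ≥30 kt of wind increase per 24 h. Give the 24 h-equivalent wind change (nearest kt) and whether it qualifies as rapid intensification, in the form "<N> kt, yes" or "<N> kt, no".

16 kt, no

V₁: ΔP = 66, V ≈ 6.2 × 66^0.619 ≈ 82.93 kt.
V₂: ΔP = 99, V ≈ 6.2 × 99^0.619 ≈ 106.58 kt.
ΔV over 36 h = 23.65 kt → 24 h equivalent = 23.65 × 24/36 ≈ 15.77 kt.
16 kt < 30 kt ⇒ not rapid intensification.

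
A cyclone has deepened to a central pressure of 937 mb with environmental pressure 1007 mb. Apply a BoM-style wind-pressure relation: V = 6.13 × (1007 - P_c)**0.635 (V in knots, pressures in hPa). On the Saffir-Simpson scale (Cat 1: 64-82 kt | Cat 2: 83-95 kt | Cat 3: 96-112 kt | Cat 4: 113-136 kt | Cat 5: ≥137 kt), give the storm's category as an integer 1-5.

2

ΔP = 1007 − 937 = 70 mb.
V ≈ 6.13 × 70^0.635 = 6.13 × 14.85 ≈ 91 kt.
91 kt falls in the Category 2 band.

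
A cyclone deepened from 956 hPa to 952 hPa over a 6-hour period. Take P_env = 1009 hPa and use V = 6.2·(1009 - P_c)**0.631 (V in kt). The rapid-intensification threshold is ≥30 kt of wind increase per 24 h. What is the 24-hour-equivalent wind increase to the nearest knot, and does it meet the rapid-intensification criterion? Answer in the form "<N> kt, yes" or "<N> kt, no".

14 kt, no

V₁: ΔP = 53, V ≈ 6.2 × 53^0.631 ≈ 75.93 kt.
V₂: ΔP = 57, V ≈ 6.2 × 57^0.631 ≈ 79.50 kt.
ΔV over 6 h = 3.57 kt → 24 h equivalent = 3.57 × 24/6 ≈ 14.28 kt.
14 kt < 30 kt ⇒ not rapid intensification.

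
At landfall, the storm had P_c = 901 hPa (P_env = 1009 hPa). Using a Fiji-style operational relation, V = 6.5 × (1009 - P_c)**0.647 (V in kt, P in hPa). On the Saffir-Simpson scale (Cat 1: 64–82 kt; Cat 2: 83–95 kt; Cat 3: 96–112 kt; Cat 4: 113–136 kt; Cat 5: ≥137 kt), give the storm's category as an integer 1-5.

ΔP = 1009 − 901 = 108 hPa.
V ≈ 6.5 × 108^0.647 = 6.5 × 20.68 ≈ 134 kt.
134 kt falls in the Category 4 band.

4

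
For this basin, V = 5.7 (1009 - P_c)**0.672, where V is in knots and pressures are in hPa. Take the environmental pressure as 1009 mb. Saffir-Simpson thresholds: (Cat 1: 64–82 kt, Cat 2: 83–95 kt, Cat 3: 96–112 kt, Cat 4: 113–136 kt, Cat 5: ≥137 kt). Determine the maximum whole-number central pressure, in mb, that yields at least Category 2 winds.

955 mb

Category 2 begins at V = 83 kt.
Required ΔP = (83/5.7)^(1/0.672) = 14.561^1.488 ≈ 53.82 mb.
P_c ≤ 1009 − 53.82 = 955.18, so the highest integer P_c is 955 mb.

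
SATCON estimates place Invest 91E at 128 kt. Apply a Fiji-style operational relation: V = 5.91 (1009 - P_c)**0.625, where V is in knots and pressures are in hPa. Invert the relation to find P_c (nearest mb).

ΔP = (V / 5.91)^(1/0.625) = (128/5.91)^1.600.
128/5.91 = 21.658; 21.658^1.600 ≈ 137.09 mb.
P_c = 1009 − 137.09 = 871.91 ≈ 872 mb.

872 mb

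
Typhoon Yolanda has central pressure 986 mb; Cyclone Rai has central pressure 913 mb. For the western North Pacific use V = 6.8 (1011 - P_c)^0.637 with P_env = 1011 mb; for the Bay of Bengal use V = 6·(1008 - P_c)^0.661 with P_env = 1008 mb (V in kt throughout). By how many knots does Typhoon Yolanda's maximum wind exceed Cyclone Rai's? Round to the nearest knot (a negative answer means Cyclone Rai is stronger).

Typhoon Yolanda: ΔP = 25; V ≈ 6.8 × 25^0.637 ≈ 52.84 kt.
Cyclone Rai: ΔP = 95; V ≈ 6 × 95^0.661 ≈ 121.74 kt.
Difference ≈ 52.84 − 121.74 = -68.90 → -69 kt.

-69 kt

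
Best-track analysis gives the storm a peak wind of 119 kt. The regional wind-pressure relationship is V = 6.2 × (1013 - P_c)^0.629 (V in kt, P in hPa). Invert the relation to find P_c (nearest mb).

ΔP = (V / 6.2)^(1/0.629) = (119/6.2)^1.590.
119/6.2 = 19.194; 19.194^1.590 ≈ 109.65 mb.
P_c = 1013 − 109.65 = 903.35 ≈ 903 mb.

903 mb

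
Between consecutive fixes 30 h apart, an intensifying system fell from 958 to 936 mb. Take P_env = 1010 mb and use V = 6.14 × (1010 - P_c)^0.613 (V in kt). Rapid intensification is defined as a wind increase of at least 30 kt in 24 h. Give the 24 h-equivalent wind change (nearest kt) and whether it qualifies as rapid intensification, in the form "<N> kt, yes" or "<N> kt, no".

V₁: ΔP = 52, V ≈ 6.14 × 52^0.613 ≈ 69.20 kt.
V₂: ΔP = 74, V ≈ 6.14 × 74^0.613 ≈ 85.90 kt.
ΔV over 30 h = 16.70 kt → 24 h equivalent = 16.70 × 24/30 ≈ 13.36 kt.
13 kt < 30 kt ⇒ not rapid intensification.

13 kt, no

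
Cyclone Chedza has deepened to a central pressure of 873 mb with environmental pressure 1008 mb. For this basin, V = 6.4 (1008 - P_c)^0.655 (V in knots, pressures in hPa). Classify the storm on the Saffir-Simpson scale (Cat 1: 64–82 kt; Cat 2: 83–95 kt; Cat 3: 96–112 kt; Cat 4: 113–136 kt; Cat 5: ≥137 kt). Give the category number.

ΔP = 1008 − 873 = 135 mb.
V ≈ 6.4 × 135^0.655 = 6.4 × 24.85 ≈ 159 kt.
159 kt falls in the Category 5 band.

5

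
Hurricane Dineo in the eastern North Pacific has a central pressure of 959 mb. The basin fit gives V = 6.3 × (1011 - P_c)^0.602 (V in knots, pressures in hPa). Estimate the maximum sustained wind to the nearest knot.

ΔP = 1011 − 959 = 52 mb.
52^0.602 ≈ 10.790.
V ≈ 6.3 × 10.790 ≈ 68.0 kt.

68 kt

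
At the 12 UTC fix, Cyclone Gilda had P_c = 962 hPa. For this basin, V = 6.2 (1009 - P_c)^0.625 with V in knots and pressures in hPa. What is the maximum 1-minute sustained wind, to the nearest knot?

ΔP = 1009 − 962 = 47 hPa.
47^0.625 ≈ 11.093.
V ≈ 6.2 × 11.093 ≈ 68.8 kt.

69 kt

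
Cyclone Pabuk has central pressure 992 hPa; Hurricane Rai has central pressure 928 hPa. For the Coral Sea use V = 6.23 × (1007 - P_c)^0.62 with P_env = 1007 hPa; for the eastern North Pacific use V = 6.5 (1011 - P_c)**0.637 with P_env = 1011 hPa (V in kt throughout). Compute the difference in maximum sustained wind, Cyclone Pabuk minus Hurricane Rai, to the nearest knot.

Cyclone Pabuk: ΔP = 15; V ≈ 6.23 × 15^0.62 ≈ 33.39 kt.
Hurricane Rai: ΔP = 83; V ≈ 6.5 × 83^0.637 ≈ 108.48 kt.
Difference ≈ 33.39 − 108.48 = -75.09 → -75 kt.

-75 kt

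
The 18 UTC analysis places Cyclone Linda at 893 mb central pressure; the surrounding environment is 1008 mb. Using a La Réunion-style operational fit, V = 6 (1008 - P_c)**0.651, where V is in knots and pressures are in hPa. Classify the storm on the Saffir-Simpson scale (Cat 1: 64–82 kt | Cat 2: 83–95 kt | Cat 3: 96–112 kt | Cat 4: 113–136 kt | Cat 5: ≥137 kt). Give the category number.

4

ΔP = 1008 − 893 = 115 mb.
V ≈ 6 × 115^0.651 = 6 × 21.95 ≈ 132 kt.
132 kt falls in the Category 4 band.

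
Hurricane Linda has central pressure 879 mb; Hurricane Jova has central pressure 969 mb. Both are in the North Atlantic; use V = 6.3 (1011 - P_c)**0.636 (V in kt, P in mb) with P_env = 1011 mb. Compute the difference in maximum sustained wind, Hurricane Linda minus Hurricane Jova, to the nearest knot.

Hurricane Linda: ΔP = 132; V ≈ 6.3 × 132^0.636 ≈ 140.61 kt.
Hurricane Jova: ΔP = 42; V ≈ 6.3 × 42^0.636 ≈ 67.88 kt.
Difference ≈ 140.61 − 67.88 = 72.73 → 73 kt.

73 kt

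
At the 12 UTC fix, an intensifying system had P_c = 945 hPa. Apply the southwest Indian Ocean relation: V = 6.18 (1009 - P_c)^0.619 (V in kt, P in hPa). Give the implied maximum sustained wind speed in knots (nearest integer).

ΔP = 1009 − 945 = 64 hPa.
64^0.619 ≈ 13.123.
V ≈ 6.18 × 13.123 ≈ 81.1 kt.

81 kt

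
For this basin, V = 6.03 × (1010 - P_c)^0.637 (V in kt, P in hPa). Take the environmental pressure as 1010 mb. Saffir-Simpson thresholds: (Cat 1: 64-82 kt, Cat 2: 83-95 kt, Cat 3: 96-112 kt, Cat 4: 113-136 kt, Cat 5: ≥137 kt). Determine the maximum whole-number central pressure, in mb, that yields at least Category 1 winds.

969 mb

Category 1 begins at V = 64 kt.
Required ΔP = (64/6.03)^(1/0.637) = 10.614^1.570 ≈ 40.78 mb.
P_c ≤ 1010 − 40.78 = 969.22, so the highest integer P_c is 969 mb.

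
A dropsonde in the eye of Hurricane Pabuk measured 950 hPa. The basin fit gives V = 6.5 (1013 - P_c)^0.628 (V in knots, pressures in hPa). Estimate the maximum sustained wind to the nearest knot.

ΔP = 1013 − 950 = 63 hPa.
63^0.628 ≈ 13.489.
V ≈ 6.5 × 13.489 ≈ 87.7 kt.

88 kt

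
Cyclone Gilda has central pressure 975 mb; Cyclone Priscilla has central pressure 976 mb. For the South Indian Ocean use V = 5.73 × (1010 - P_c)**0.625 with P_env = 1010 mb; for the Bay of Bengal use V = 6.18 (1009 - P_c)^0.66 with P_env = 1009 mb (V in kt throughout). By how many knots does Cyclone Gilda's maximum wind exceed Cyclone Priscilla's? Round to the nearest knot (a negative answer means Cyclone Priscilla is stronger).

-9 kt

Cyclone Gilda: ΔP = 35; V ≈ 5.73 × 35^0.625 ≈ 52.87 kt.
Cyclone Priscilla: ΔP = 33; V ≈ 6.18 × 33^0.66 ≈ 62.12 kt.
Difference ≈ 52.87 − 62.12 = -9.25 → -9 kt.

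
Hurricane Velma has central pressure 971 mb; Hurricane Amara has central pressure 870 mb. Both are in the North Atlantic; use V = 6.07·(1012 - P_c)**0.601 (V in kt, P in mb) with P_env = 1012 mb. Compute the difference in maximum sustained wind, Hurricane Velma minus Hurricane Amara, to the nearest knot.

Hurricane Velma: ΔP = 41; V ≈ 6.07 × 41^0.601 ≈ 56.56 kt.
Hurricane Amara: ΔP = 142; V ≈ 6.07 × 142^0.601 ≈ 119.32 kt.
Difference ≈ 56.56 − 119.32 = -62.76 → -63 kt.

-63 kt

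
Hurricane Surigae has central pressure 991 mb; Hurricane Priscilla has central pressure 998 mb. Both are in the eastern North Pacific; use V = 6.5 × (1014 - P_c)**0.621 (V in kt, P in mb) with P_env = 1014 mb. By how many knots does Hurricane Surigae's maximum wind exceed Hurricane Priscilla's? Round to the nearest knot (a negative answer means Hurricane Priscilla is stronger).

Hurricane Surigae: ΔP = 23; V ≈ 6.5 × 23^0.621 ≈ 45.56 kt.
Hurricane Priscilla: ΔP = 16; V ≈ 6.5 × 16^0.621 ≈ 36.36 kt.
Difference ≈ 45.56 − 36.36 = 9.20 → 9 kt.

9 kt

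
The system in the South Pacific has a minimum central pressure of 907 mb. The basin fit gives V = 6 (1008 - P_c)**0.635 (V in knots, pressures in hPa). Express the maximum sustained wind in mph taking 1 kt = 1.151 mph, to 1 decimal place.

129.4 mph

ΔP = 1008 − 907 = 101 mb.
V ≈ 6 × 101^0.635 = 6 × 18.739 ≈ 112.433 kt.
112.433 × 1.151 ≈ 129.41 mph → 129.4 mph.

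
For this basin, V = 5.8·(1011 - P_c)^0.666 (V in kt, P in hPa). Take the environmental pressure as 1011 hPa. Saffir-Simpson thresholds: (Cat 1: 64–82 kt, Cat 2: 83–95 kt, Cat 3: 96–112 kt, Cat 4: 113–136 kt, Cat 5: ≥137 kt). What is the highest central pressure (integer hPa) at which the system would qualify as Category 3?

943 hPa

Category 3 begins at V = 96 kt.
Required ΔP = (96/5.8)^(1/0.666) = 16.552^1.502 ≈ 67.62 hPa.
P_c ≤ 1011 − 67.62 = 943.38, so the highest integer P_c is 943 hPa.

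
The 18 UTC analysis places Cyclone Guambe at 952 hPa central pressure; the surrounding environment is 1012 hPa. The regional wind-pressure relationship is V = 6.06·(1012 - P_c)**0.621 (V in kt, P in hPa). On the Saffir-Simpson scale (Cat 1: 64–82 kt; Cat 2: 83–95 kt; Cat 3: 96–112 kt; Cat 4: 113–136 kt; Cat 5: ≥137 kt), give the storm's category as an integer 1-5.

1

ΔP = 1012 − 952 = 60 hPa.
V ≈ 6.06 × 60^0.621 = 6.06 × 12.71 ≈ 77 kt.
77 kt falls in the Category 1 band.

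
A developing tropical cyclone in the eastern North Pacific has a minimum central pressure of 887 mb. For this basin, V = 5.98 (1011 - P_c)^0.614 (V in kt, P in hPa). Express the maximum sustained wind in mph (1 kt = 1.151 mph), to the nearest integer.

ΔP = 1011 − 887 = 124 mb.
V ≈ 5.98 × 124^0.614 = 5.98 × 19.291 ≈ 115.362 kt.
115.362 × 1.151 ≈ 132.78 mph → 133 mph.

133 mph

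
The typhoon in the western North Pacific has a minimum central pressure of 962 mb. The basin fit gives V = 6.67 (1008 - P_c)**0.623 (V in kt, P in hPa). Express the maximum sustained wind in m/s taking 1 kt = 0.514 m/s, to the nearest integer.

ΔP = 1008 − 962 = 46 mb.
V ≈ 6.67 × 46^0.623 = 6.67 × 10.862 ≈ 72.448 kt.
72.448 × 0.514 ≈ 37.24 m/s → 37 m/s.

37 m/s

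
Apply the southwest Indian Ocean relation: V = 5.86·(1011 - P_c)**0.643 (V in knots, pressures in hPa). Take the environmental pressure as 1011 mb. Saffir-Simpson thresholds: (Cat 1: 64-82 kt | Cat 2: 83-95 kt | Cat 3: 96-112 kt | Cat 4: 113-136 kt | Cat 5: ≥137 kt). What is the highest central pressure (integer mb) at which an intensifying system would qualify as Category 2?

949 mb

Category 2 begins at V = 83 kt.
Required ΔP = (83/5.86)^(1/0.643) = 14.164^1.555 ≈ 61.71 mb.
P_c ≤ 1011 − 61.71 = 949.29, so the highest integer P_c is 949 mb.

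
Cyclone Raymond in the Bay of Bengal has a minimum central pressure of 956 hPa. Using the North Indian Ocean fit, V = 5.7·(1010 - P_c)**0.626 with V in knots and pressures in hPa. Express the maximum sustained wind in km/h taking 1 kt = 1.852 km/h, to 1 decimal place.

ΔP = 1010 − 956 = 54 hPa.
V ≈ 5.7 × 54^0.626 = 5.7 × 12.147 ≈ 69.239 kt.
69.239 × 1.852 ≈ 128.23 km/h → 128.2 km/h.

128.2 km/h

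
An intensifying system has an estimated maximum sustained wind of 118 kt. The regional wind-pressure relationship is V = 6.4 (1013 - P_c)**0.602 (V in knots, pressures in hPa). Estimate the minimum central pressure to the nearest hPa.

ΔP = (V / 6.4)^(1/0.602) = (118/6.4)^1.661.
118/6.4 = 18.438; 18.438^1.661 ≈ 126.62 hPa.
P_c = 1013 − 126.62 = 886.38 ≈ 886 hPa.

886 hPa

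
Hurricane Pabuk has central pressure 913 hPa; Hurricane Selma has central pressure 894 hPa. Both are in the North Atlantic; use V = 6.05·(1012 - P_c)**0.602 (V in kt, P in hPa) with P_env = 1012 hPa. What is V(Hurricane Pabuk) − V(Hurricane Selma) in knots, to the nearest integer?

-11 kt

Hurricane Pabuk: ΔP = 99; V ≈ 6.05 × 99^0.602 ≈ 96.19 kt.
Hurricane Selma: ΔP = 118; V ≈ 6.05 × 118^0.602 ≈ 106.91 kt.
Difference ≈ 96.19 − 106.91 = -10.72 → -11 kt.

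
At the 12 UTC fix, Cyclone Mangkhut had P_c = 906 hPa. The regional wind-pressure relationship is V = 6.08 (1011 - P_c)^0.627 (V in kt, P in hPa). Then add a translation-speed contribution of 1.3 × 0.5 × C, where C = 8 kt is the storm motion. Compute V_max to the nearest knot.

ΔP = 1011 − 906 = 105 hPa.
105^0.627 ≈ 18.505.
V ≈ 6.08 × 18.505 ≈ 112.5 kt.
Translation term: 1.3 × 0.5 × 8 = 5.2 kt.
Corrected V ≈ 117.7 kt → 118 kt.

118 kt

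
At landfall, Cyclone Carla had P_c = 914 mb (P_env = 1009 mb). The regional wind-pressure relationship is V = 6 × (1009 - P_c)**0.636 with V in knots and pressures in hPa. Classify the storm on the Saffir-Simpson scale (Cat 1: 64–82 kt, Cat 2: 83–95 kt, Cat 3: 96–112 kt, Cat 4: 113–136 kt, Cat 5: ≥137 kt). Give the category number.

ΔP = 1009 − 914 = 95 mb.
V ≈ 6 × 95^0.636 = 6 × 18.11 ≈ 109 kt.
109 kt falls in the Category 3 band.

3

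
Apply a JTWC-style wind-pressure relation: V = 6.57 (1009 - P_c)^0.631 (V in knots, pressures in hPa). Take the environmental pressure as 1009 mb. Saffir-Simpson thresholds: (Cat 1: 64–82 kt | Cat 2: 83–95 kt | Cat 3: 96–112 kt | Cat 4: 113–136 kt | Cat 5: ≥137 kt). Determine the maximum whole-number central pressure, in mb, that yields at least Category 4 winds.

Category 4 begins at V = 113 kt.
Required ΔP = (113/6.57)^(1/0.631) = 17.199^1.585 ≈ 90.79 mb.
P_c ≤ 1009 − 90.79 = 918.21, so the highest integer P_c is 918 mb.

918 mb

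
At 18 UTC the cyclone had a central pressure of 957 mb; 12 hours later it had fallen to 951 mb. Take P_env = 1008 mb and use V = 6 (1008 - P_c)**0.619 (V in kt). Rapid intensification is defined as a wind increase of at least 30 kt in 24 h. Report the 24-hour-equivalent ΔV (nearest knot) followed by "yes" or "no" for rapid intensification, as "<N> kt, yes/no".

V₁: ΔP = 51, V ≈ 6 × 51^0.619 ≈ 68.41 kt.
V₂: ΔP = 57, V ≈ 6 × 57^0.619 ≈ 73.29 kt.
ΔV over 12 h = 4.88 kt → 24 h equivalent = 4.88 × 24/12 ≈ 9.76 kt.
10 kt < 30 kt ⇒ not rapid intensification.

10 kt, no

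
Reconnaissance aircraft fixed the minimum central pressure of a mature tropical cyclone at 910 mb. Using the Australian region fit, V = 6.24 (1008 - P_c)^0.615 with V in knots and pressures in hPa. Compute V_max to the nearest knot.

ΔP = 1008 − 910 = 98 mb.
98^0.615 ≈ 16.773.
V ≈ 6.24 × 16.773 ≈ 104.7 kt.

105 kt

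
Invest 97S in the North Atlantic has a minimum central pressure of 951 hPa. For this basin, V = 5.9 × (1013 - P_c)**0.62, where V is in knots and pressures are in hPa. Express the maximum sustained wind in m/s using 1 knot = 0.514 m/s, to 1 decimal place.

39.2 m/s

ΔP = 1013 − 951 = 62 hPa.
V ≈ 5.9 × 62^0.62 = 5.9 × 12.921 ≈ 76.232 kt.
76.232 × 0.514 ≈ 39.18 m/s → 39.2 m/s.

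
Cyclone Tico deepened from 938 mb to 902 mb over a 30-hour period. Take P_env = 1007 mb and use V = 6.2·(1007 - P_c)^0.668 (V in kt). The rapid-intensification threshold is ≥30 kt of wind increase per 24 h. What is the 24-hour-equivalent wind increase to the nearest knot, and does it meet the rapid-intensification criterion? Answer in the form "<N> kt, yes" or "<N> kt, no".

V₁: ΔP = 69, V ≈ 6.2 × 69^0.668 ≈ 104.89 kt.
V₂: ΔP = 105, V ≈ 6.2 × 105^0.668 ≈ 138.85 kt.
ΔV over 30 h = 33.96 kt → 24 h equivalent = 33.96 × 24/30 ≈ 27.17 kt.
27 kt < 30 kt ⇒ not rapid intensification.

27 kt, no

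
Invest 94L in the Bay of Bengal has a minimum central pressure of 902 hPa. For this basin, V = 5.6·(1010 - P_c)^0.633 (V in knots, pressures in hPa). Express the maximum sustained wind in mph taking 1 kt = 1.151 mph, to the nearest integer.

125 mph

ΔP = 1010 − 902 = 108 hPa.
V ≈ 5.6 × 108^0.633 = 5.6 × 19.371 ≈ 108.479 kt.
108.479 × 1.151 ≈ 124.86 mph → 125 mph.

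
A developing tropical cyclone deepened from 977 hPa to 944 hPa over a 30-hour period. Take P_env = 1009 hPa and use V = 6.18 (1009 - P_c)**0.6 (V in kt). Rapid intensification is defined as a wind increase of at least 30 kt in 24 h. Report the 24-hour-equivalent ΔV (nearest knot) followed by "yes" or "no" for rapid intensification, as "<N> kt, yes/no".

21 kt, no

V₁: ΔP = 32, V ≈ 6.18 × 32^0.6 ≈ 49.44 kt.
V₂: ΔP = 65, V ≈ 6.18 × 65^0.6 ≈ 75.64 kt.
ΔV over 30 h = 26.20 kt → 24 h equivalent = 26.20 × 24/30 ≈ 20.96 kt.
21 kt < 30 kt ⇒ not rapid intensification.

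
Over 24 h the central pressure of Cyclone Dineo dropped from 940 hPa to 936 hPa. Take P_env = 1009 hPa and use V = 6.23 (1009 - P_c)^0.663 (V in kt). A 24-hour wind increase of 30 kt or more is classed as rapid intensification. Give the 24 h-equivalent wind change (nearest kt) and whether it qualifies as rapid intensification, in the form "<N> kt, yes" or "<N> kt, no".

4 kt, no

V₁: ΔP = 69, V ≈ 6.23 × 69^0.663 ≈ 103.19 kt.
V₂: ΔP = 73, V ≈ 6.23 × 73^0.663 ≈ 107.12 kt.
ΔV over 24 h = 3.93 kt → 24 h equivalent = 3.93 × 24/24 ≈ 3.93 kt.
4 kt < 30 kt ⇒ not rapid intensification.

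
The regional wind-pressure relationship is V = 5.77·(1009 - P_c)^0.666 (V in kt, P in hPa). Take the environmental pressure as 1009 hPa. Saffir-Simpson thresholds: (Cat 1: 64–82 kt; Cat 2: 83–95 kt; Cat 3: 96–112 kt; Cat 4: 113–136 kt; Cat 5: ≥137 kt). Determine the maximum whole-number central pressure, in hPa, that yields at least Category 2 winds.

Category 2 begins at V = 83 kt.
Required ΔP = (83/5.77)^(1/0.666) = 14.385^1.502 ≈ 54.78 hPa.
P_c ≤ 1009 − 54.78 = 954.22, so the highest integer P_c is 954 hPa.

954 hPa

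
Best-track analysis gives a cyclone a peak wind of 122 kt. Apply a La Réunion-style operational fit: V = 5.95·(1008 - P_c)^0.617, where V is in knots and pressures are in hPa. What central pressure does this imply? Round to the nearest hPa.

ΔP = (V / 5.95)^(1/0.617) = (122/5.95)^1.621.
122/5.95 = 20.504; 20.504^1.621 ≈ 133.71 hPa.
P_c = 1008 − 133.71 = 874.29 ≈ 874 hPa.

874 hPa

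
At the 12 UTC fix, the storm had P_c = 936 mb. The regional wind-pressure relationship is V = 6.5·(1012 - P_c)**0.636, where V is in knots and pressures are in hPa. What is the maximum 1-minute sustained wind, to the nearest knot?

ΔP = 1012 − 936 = 76 mb.
76^0.636 ≈ 15.711.
V ≈ 6.5 × 15.711 ≈ 102.1 kt.

102 kt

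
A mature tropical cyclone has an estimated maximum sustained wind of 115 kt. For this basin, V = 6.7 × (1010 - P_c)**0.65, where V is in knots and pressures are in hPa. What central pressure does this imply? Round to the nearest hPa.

ΔP = (V / 6.7)^(1/0.65) = (115/6.7)^1.538.
115/6.7 = 17.164; 17.164^1.538 ≈ 79.33 hPa.
P_c = 1010 − 79.33 = 930.67 ≈ 931 hPa.

931 hPa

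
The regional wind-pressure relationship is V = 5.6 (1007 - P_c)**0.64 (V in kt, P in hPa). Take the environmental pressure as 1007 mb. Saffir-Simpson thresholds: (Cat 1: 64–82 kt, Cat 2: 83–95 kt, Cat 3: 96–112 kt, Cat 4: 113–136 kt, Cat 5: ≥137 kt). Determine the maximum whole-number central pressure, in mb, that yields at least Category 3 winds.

922 mb

Category 3 begins at V = 96 kt.
Required ΔP = (96/5.6)^(1/0.64) = 17.143^1.562 ≈ 84.77 mb.
P_c ≤ 1007 − 84.77 = 922.23, so the highest integer P_c is 922 mb.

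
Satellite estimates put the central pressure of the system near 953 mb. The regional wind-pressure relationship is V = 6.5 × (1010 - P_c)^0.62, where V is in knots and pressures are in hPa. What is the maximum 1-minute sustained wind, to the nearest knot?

80 kt

ΔP = 1010 − 953 = 57 mb.
57^0.62 ≈ 12.264.
V ≈ 6.5 × 12.264 ≈ 79.7 kt.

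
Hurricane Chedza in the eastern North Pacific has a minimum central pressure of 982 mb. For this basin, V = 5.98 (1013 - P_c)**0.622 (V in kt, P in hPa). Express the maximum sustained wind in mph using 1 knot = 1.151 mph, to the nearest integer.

ΔP = 1013 − 982 = 31 mb.
V ≈ 5.98 × 31^0.622 = 5.98 × 8.465 ≈ 50.621 kt.
50.621 × 1.151 ≈ 58.26 mph → 58 mph.

58 mph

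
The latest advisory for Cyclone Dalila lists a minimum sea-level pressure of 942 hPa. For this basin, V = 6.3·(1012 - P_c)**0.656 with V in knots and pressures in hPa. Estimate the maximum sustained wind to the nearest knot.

102 kt

ΔP = 1012 − 942 = 70 hPa.
70^0.656 ≈ 16.232.
V ≈ 6.3 × 16.232 ≈ 102.3 kt.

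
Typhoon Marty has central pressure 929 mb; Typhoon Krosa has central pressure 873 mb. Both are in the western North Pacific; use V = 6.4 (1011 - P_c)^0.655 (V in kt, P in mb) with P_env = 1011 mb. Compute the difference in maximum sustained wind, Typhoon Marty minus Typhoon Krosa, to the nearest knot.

Typhoon Marty: ΔP = 82; V ≈ 6.4 × 82^0.655 ≈ 114.74 kt.
Typhoon Krosa: ΔP = 138; V ≈ 6.4 × 138^0.655 ≈ 161.36 kt.
Difference ≈ 114.74 − 161.36 = -46.62 → -47 kt.

-47 kt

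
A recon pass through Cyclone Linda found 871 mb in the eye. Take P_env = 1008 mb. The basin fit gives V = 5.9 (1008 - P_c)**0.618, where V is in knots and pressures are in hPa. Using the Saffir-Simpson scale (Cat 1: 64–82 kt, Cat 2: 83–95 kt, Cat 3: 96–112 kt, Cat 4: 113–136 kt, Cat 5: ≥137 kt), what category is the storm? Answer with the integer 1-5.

4

ΔP = 1008 − 871 = 137 mb.
V ≈ 5.9 × 137^0.618 = 5.9 × 20.92 ≈ 123 kt.
123 kt falls in the Category 4 band.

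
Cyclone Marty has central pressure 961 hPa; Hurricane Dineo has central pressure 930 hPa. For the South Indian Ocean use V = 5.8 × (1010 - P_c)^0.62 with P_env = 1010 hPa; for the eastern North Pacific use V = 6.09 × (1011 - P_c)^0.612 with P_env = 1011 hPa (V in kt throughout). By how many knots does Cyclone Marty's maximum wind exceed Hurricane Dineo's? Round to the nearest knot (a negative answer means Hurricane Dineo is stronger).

Cyclone Marty: ΔP = 49; V ≈ 5.8 × 49^0.62 ≈ 64.77 kt.
Hurricane Dineo: ΔP = 81; V ≈ 6.09 × 81^0.612 ≈ 89.66 kt.
Difference ≈ 64.77 − 89.66 = -24.89 → -25 kt.

-25 kt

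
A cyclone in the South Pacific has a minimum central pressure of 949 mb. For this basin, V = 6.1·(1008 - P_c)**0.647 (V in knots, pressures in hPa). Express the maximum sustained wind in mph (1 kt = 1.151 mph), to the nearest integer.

98 mph

ΔP = 1008 − 949 = 59 mb.
V ≈ 6.1 × 59^0.647 = 6.1 × 13.988 ≈ 85.324 kt.
85.324 × 1.151 ≈ 98.21 mph → 98 mph.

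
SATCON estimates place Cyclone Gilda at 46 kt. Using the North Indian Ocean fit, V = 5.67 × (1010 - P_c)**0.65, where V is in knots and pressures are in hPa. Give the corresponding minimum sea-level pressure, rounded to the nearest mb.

985 mb

ΔP = (V / 5.67)^(1/0.65) = (46/5.67)^1.538.
46/5.67 = 8.113; 8.113^1.538 ≈ 25.05 mb.
P_c = 1010 − 25.05 = 984.95 ≈ 985 mb.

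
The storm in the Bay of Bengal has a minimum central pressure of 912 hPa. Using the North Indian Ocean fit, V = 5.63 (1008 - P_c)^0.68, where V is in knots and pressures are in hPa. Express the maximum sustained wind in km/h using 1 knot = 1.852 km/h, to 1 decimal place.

232.3 km/h

ΔP = 1008 − 912 = 96 hPa.
V ≈ 5.63 × 96^0.68 = 5.63 × 22.282 ≈ 125.445 kt.
125.445 × 1.852 ≈ 232.32 km/h → 232.3 km/h.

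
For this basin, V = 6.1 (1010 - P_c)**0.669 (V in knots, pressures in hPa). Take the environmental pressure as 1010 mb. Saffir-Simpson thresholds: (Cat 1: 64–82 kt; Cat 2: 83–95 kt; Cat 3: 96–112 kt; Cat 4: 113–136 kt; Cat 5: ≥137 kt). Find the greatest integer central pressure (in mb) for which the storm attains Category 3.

948 mb

Category 3 begins at V = 96 kt.
Required ΔP = (96/6.1)^(1/0.669) = 15.738^1.495 ≈ 61.54 mb.
P_c ≤ 1010 − 61.54 = 948.46, so the highest integer P_c is 948 mb.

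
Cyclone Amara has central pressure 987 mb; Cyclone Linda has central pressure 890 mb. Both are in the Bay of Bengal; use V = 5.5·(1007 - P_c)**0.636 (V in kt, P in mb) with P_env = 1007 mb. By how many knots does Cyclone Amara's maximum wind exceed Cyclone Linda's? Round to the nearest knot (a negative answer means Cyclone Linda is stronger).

Cyclone Amara: ΔP = 20; V ≈ 5.5 × 20^0.636 ≈ 36.97 kt.
Cyclone Linda: ΔP = 117; V ≈ 5.5 × 117^0.636 ≈ 113.69 kt.
Difference ≈ 36.97 − 113.69 = -76.72 → -77 kt.

-77 kt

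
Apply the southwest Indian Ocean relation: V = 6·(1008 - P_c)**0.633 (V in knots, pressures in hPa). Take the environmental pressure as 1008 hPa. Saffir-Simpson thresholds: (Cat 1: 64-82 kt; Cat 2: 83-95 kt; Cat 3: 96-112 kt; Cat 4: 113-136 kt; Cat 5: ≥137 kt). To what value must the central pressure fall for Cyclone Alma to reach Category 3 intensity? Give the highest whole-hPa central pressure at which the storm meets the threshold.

Category 3 begins at V = 96 kt.
Required ΔP = (96/6)^(1/0.633) = 16.000^1.580 ≈ 79.84 hPa.
P_c ≤ 1008 − 79.84 = 928.16, so the highest integer P_c is 928 hPa.

928 hPa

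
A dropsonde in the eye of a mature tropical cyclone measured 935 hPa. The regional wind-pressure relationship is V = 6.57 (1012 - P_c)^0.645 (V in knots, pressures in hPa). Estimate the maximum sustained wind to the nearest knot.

ΔP = 1012 − 935 = 77 hPa.
77^0.645 ≈ 16.474.
V ≈ 6.57 × 16.474 ≈ 108.2 kt.

108 kt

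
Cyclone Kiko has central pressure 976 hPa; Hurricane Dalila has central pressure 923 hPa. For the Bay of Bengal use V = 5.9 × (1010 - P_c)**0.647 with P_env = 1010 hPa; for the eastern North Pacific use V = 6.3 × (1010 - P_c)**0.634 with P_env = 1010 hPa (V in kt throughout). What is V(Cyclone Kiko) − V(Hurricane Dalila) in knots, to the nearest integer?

-49 kt

Cyclone Kiko: ΔP = 34; V ≈ 5.9 × 34^0.647 ≈ 57.77 kt.
Hurricane Dalila: ΔP = 87; V ≈ 6.3 × 87^0.634 ≈ 106.90 kt.
Difference ≈ 57.77 − 106.90 = -49.13 → -49 kt.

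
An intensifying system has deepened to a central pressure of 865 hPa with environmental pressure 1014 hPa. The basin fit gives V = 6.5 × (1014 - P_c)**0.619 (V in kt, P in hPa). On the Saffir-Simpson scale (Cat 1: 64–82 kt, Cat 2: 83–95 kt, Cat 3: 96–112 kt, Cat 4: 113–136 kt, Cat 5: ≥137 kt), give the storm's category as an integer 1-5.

5

ΔP = 1014 − 865 = 149 hPa.
V ≈ 6.5 × 149^0.619 = 6.5 × 22.14 ≈ 144 kt.
144 kt falls in the Category 5 band.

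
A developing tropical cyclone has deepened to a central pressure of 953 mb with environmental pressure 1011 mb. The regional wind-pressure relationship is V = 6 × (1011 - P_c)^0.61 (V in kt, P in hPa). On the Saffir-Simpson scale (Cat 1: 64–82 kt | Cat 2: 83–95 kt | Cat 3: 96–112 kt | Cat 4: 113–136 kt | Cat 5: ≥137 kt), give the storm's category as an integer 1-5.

1

ΔP = 1011 − 953 = 58 mb.
V ≈ 6 × 58^0.61 = 6 × 11.90 ≈ 71 kt.
71 kt falls in the Category 1 band.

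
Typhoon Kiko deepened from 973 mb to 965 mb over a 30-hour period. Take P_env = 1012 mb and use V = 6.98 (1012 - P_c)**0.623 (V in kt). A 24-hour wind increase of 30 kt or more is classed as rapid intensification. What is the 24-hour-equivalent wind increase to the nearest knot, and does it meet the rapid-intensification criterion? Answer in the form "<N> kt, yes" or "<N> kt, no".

7 kt, no

V₁: ΔP = 39, V ≈ 6.98 × 39^0.623 ≈ 68.41 kt.
V₂: ΔP = 47, V ≈ 6.98 × 47^0.623 ≈ 76.84 kt.
ΔV over 30 h = 8.43 kt → 24 h equivalent = 8.43 × 24/30 ≈ 6.74 kt.
7 kt < 30 kt ⇒ not rapid intensification.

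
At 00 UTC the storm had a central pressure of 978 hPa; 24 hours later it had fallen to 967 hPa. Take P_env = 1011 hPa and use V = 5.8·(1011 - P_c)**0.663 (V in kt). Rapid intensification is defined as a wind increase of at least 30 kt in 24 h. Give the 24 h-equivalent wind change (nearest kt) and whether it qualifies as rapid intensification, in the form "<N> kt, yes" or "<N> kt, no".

V₁: ΔP = 33, V ≈ 5.8 × 33^0.663 ≈ 58.91 kt.
V₂: ΔP = 44, V ≈ 5.8 × 44^0.663 ≈ 71.29 kt.
ΔV over 24 h = 12.38 kt → 24 h equivalent = 12.38 × 24/24 ≈ 12.38 kt.
12 kt < 30 kt ⇒ not rapid intensification.

12 kt, no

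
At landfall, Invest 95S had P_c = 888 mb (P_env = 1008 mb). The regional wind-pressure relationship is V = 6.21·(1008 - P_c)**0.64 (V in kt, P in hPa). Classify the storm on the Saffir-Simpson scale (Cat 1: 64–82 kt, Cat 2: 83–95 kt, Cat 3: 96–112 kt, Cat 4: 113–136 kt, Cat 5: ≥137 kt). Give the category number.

ΔP = 1008 − 888 = 120 mb.
V ≈ 6.21 × 120^0.64 = 6.21 × 21.41 ≈ 133 kt.
133 kt falls in the Category 4 band.

4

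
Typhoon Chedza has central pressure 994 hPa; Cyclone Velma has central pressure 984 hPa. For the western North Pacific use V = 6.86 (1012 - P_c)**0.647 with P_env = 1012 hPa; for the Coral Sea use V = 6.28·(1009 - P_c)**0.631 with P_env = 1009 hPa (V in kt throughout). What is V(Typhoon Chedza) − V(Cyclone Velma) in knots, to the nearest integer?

-3 kt

Typhoon Chedza: ΔP = 18; V ≈ 6.86 × 18^0.647 ≈ 44.51 kt.
Cyclone Velma: ΔP = 25; V ≈ 6.28 × 25^0.631 ≈ 47.87 kt.
Difference ≈ 44.51 − 47.87 = -3.36 → -3 kt.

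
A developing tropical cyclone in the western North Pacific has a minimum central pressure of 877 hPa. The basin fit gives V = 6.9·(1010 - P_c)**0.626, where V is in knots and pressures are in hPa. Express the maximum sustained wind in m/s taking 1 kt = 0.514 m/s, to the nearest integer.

76 m/s

ΔP = 1010 − 877 = 133 hPa.
V ≈ 6.9 × 133^0.626 = 6.9 × 21.357 ≈ 147.360 kt.
147.360 × 0.514 ≈ 75.74 m/s → 76 m/s.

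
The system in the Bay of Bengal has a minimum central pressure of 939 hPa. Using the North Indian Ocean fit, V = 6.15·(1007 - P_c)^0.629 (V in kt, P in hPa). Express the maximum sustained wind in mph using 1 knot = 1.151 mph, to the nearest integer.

ΔP = 1007 − 939 = 68 hPa.
V ≈ 6.15 × 68^0.629 = 6.15 × 14.212 ≈ 87.402 kt.
87.402 × 1.151 ≈ 100.60 mph → 101 mph.

101 mph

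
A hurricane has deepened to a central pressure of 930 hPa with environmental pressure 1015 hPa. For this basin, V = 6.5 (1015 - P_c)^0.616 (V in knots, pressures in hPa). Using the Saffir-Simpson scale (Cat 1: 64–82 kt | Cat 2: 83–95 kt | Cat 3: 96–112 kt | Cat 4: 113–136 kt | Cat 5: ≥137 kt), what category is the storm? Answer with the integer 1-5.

ΔP = 1015 − 930 = 85 hPa.
V ≈ 6.5 × 85^0.616 = 6.5 × 15.44 ≈ 100 kt.
100 kt falls in the Category 3 band.

3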